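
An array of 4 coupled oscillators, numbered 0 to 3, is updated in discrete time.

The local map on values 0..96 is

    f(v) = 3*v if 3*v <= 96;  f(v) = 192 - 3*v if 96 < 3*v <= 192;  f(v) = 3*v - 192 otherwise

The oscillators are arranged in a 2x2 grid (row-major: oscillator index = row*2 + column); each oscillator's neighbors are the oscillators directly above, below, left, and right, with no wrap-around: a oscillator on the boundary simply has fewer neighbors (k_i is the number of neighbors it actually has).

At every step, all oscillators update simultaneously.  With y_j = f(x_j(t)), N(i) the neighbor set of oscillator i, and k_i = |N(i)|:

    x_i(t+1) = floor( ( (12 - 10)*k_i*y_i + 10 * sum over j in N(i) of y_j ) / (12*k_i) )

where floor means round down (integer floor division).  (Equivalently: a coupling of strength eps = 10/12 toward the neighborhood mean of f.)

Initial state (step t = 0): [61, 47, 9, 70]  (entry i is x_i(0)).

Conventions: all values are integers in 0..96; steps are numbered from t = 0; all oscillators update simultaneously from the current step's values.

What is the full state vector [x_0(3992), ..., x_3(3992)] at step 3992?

Answer: [48, 48, 48, 48]
Key observation: The state at step 15, [48, 48, 48, 48], reappears at step 16: the system is in a cycle of period 1 from step 15 on.  Therefore the state at step 3992 equals the state at step 15 + ((3992 - 15) mod 1) = 15, which is [48, 48, 48, 48].

Derivation:
t=0: [61, 47, 9, 70]
t=1: [34, 19, 15, 35]
t=2: [57, 83, 81, 57]
t=3: [48, 27, 26, 48]
t=4: [74, 53, 53, 74]
t=5: [32, 30, 30, 32]
t=6: [91, 95, 95, 91]
t=7: [91, 83, 83, 91]
t=8: [61, 77, 77, 61]
t=9: [34, 14, 14, 34]
t=10: [50, 82, 82, 50]
t=11: [52, 44, 44, 52]
t=12: [56, 40, 40, 56]
t=13: [64, 32, 32, 64]
t=14: [80, 16, 16, 80]
t=15: [48, 48, 48, 48]
t=16: [48, 48, 48, 48]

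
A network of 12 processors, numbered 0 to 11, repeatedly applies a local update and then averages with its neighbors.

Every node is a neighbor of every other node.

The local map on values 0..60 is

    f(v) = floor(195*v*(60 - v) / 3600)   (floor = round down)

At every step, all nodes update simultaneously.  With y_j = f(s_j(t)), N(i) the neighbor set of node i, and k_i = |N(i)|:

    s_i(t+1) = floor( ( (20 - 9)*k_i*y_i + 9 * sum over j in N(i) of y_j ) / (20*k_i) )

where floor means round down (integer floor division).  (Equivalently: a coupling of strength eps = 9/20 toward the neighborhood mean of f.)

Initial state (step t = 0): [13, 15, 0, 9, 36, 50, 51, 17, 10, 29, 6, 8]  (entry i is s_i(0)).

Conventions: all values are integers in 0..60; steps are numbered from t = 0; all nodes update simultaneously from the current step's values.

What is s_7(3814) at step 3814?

Answer: s_7(3814) = 48
Key observation: The state at step 8, [48, 48, 48, 48, 48, 48, 48, 48, 48, 48, 48, 48], reappears at step 10: the system is in a cycle of period 2 from step 8 on.  Therefore the state at step 3814 equals the state at step 8 + ((3814 - 8) mod 2) = 8, which is [48, 48, 48, 48, 48, 48, 48, 48, 48, 48, 48, 48].

Derivation:
t=0: [13, 15, 0, 9, 36, 50, 51, 17, 10, 29, 6, 8]
t=1: [30, 32, 14, 26, 37, 27, 26, 33, 27, 38, 22, 25]
t=2: [46, 46, 39, 46, 45, 46, 46, 46, 46, 45, 45, 46]
t=3: [34, 34, 39, 34, 35, 34, 34, 34, 34, 35, 35, 34]
t=4: [46, 46, 45, 46, 46, 46, 46, 46, 46, 46, 46, 46]
t=5: [34, 34, 35, 34, 34, 34, 34, 34, 34, 34, 34, 34]
t=6: [47, 47, 47, 47, 47, 47, 47, 47, 47, 47, 47, 47]
t=7: [33, 33, 33, 33, 33, 33, 33, 33, 33, 33, 33, 33]
t=8: [48, 48, 48, 48, 48, 48, 48, 48, 48, 48, 48, 48]
t=9: [31, 31, 31, 31, 31, 31, 31, 31, 31, 31, 31, 31]
t=10: [48, 48, 48, 48, 48, 48, 48, 48, 48, 48, 48, 48]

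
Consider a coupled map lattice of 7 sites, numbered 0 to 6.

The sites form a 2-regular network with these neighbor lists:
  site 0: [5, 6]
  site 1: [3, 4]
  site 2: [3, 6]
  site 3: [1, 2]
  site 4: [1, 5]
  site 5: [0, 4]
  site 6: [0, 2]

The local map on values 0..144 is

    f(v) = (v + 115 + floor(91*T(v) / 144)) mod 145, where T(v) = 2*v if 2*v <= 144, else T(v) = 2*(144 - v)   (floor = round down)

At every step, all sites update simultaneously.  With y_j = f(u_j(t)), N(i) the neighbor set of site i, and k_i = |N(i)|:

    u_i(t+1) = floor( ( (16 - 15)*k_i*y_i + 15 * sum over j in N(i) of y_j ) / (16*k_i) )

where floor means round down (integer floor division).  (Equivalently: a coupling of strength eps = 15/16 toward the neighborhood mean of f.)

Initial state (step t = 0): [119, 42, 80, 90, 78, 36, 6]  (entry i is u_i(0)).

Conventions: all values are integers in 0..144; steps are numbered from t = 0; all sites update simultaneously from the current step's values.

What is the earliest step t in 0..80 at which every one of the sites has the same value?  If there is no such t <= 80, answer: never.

Answer: 4
Key observation: Synchronization is absorbing here: once all sites are equal they stay equal, and step 4 is the first all-equal step.

Derivation:
t=0: [119, 42, 80, 90, 78, 36, 6]  (not all equal)
t=1: [91, 125, 128, 99, 62, 120, 125]  (not all equal)
t=2: [119, 117, 121, 118, 118, 118, 122]  (not all equal)
t=3: [119, 120, 119, 120, 120, 120, 119]  (not all equal)
t=4: [120, 120, 120, 120, 120, 120, 120]  (all equal)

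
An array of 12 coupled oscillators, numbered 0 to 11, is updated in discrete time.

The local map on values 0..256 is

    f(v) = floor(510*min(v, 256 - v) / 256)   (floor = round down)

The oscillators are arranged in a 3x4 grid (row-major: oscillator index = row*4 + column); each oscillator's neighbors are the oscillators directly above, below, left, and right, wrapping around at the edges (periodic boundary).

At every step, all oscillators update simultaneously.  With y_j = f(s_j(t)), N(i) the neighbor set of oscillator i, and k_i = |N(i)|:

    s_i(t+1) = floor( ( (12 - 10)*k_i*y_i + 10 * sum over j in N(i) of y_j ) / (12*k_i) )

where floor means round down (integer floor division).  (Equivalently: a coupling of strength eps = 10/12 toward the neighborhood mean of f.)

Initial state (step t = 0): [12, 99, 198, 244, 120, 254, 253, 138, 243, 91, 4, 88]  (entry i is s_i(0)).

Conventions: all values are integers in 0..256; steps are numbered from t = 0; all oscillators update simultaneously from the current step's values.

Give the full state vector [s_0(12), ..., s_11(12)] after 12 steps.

Answer: [211, 193, 184, 217, 211, 193, 184, 217, 208, 194, 180, 217]

Derivation:
t=0: [12, 99, 198, 244, 120, 254, 253, 138, 243, 91, 4, 88]
t=1: [104, 99, 67, 118, 99, 130, 75, 131, 132, 78, 100, 89]
t=2: [217, 188, 184, 198, 231, 187, 198, 199, 194, 212, 161, 223]
t=3: [100, 115, 139, 102, 101, 103, 140, 90, 78, 136, 116, 123]
t=4: [197, 220, 225, 212, 187, 221, 215, 213, 210, 210, 236, 200]
t=5: [99, 82, 68, 92, 98, 90, 66, 100, 110, 71, 78, 81]
t=6: [191, 163, 154, 174, 197, 161, 161, 172, 181, 172, 144, 184]
t=7: [149, 174, 192, 160, 151, 168, 194, 155, 140, 183, 183, 170]
t=8: [200, 164, 150, 180, 205, 162, 155, 178, 192, 172, 142, 188]
t=9: [135, 171, 193, 152, 137, 167, 196, 148, 128, 178, 186, 160]
t=10: [221, 173, 152, 195, 224, 171, 156, 192, 214, 180, 146, 201]
t=11: [101, 151, 181, 126, 103, 148, 183, 123, 95, 157, 175, 132]
t=12: [211, 193, 184, 217, 211, 193, 184, 217, 208, 194, 180, 217]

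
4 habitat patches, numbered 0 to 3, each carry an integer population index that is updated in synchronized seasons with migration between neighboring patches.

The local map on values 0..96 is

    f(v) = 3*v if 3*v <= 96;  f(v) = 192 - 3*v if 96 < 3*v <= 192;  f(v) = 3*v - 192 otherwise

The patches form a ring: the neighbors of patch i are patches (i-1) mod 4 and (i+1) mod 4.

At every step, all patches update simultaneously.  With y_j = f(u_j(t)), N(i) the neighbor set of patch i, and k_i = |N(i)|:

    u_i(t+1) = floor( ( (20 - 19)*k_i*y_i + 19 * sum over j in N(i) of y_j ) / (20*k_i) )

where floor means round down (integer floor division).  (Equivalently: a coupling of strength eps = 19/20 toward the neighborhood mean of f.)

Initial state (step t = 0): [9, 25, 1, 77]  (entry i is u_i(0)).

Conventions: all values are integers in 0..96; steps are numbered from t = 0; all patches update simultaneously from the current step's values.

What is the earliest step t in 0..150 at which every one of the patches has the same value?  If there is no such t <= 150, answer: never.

Simulating step by step:
t=0: [9, 25, 1, 77]  (not all equal)
t=1: [55, 18, 54, 16]  (not all equal)
t=2: [49, 29, 49, 29]  (not all equal)
t=3: [84, 47, 84, 47]  (not all equal)
t=4: [51, 59, 51, 59]  (not all equal)
t=5: [16, 37, 16, 37]  (not all equal)
t=6: [79, 49, 79, 49]  (not all equal)
t=7: [45, 45, 45, 45]  (all equal)

Answer: 7
Key observation: Synchronization is absorbing here: once all patches are equal they stay equal, and step 7 is the first all-equal step.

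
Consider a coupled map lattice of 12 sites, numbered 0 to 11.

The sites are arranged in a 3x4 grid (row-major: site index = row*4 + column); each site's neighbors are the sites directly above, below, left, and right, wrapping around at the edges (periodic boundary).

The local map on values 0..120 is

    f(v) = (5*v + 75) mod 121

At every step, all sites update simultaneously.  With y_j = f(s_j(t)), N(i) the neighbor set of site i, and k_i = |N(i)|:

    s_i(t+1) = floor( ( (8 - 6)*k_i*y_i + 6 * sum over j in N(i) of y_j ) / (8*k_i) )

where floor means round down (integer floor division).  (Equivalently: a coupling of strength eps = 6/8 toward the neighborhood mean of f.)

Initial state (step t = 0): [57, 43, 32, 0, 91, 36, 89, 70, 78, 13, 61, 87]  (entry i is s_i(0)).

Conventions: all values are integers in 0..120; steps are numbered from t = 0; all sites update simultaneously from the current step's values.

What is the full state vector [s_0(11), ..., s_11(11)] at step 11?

Answer: [37, 59, 43, 46, 36, 56, 49, 50, 55, 49, 61, 36]

Derivation:
t=0: [57, 43, 32, 0, 91, 36, 89, 70, 78, 13, 61, 87]
t=1: [80, 61, 61, 78, 66, 31, 47, 49, 64, 38, 40, 54]
t=2: [64, 53, 45, 83, 72, 55, 61, 78, 60, 41, 47, 71]
t=3: [43, 68, 49, 50, 65, 69, 67, 55, 42, 63, 50, 52]
t=4: [52, 52, 69, 82, 57, 44, 72, 75, 49, 50, 66, 82]
t=5: [77, 76, 53, 44, 87, 81, 62, 57, 74, 70, 50, 39]
t=6: [71, 93, 71, 77, 84, 67, 83, 53, 60, 85, 60, 70]
t=7: [49, 50, 48, 79, 44, 28, 43, 57, 32, 27, 31, 56]
t=8: [86, 83, 83, 98, 89, 74, 85, 89, 90, 97, 87, 112]
t=9: [36, 36, 25, 37, 42, 45, 32, 39, 40, 48, 30, 42]
t=10: [23, 45, 66, 35, 35, 60, 78, 47, 40, 57, 83, 45]
t=11: [37, 59, 43, 46, 36, 56, 49, 50, 55, 49, 61, 36]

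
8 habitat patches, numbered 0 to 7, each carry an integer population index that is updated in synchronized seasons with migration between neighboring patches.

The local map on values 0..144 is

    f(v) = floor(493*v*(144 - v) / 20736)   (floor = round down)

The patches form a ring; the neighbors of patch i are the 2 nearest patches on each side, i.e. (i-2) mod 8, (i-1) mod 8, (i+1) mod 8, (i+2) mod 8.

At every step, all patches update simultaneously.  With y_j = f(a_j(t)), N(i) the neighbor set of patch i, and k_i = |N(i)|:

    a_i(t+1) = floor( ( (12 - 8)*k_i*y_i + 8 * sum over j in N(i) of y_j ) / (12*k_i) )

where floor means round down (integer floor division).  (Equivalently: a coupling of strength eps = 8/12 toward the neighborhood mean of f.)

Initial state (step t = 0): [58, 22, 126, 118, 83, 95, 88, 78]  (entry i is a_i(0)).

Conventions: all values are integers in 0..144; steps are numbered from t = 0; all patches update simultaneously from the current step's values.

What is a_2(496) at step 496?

Simulating step by step:
t=0: [58, 22, 126, 118, 83, 95, 88, 78]
t=1: [98, 81, 79, 81, 98, 108, 117, 108]
t=2: [104, 114, 116, 114, 104, 96, 91, 96]
t=3: [96, 87, 85, 87, 96, 103, 107, 103]
t=4: [108, 113, 115, 113, 108, 103, 101, 103]
t=5: [91, 86, 84, 86, 91, 96, 98, 96]
t=6: [113, 116, 117, 116, 113, 111, 110, 111]
t=7: [82, 79, 78, 79, 82, 84, 86, 84]
t=8: [120, 121, 121, 121, 120, 119, 119, 119]
t=9: [68, 67, 66, 67, 68, 69, 69, 69]
t=10: [122, 122, 122, 122, 122, 122, 122, 122]
t=11: [63, 63, 63, 63, 63, 63, 63, 63]
t=12: [121, 121, 121, 121, 121, 121, 121, 121]
t=13: [66, 66, 66, 66, 66, 66, 66, 66]
t=14: [122, 122, 122, 122, 122, 122, 122, 122]

Answer: a_2(496) = 121
Key observation: The state at step 10, [122, 122, 122, 122, 122, 122, 122, 122], reappears at step 14: the system is in a cycle of period 4 from step 10 on.  Therefore the state at step 496 equals the state at step 10 + ((496 - 10) mod 4) = 12, which is [121, 121, 121, 121, 121, 121, 121, 121].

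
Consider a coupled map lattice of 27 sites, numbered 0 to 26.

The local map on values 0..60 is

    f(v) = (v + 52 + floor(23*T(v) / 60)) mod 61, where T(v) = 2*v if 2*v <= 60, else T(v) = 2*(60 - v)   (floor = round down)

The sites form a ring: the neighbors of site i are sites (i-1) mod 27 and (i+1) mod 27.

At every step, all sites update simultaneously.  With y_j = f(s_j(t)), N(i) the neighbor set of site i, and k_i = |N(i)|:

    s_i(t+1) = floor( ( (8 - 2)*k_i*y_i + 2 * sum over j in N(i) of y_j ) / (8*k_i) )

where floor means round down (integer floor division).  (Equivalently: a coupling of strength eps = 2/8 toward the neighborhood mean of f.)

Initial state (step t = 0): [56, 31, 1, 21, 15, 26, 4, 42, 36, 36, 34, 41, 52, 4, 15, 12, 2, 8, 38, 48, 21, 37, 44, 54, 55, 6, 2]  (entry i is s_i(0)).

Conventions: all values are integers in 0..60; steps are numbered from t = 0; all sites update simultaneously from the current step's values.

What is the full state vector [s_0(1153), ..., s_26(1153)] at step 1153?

Answer: [47, 47, 47, 47, 47, 47, 47, 47, 47, 47, 47, 47, 47, 47, 47, 47, 47, 47, 47, 47, 47, 47, 47, 47, 47, 47, 47]
Key observation: The state at step 5, [47, 47, 47, 47, 47, 47, 47, 47, 47, 47, 47, 47, 47, 47, 47, 47, 47, 47, 47, 47, 47, 47, 47, 47, 47, 47, 47], reappears at step 6: the system is in a cycle of period 1 from step 5 on.  Therefore the state at step 1153 equals the state at step 5 + ((1153 - 5) mod 1) = 5, which is [47, 47, 47, 47, 47, 47, 47, 47, 47, 47, 47, 47, 47, 47, 47, 47, 47, 47, 47, 47, 47, 47, 47, 47, 47, 47, 47].

Derivation:
t=0: [56, 31, 1, 21, 15, 26, 4, 42, 36, 36, 34, 41, 52, 4, 15, 12, 2, 8, 38, 48, 21, 37, 44, 54, 55, 6, 2]
t=1: [49, 45, 48, 29, 20, 36, 54, 47, 45, 44, 44, 46, 49, 52, 21, 18, 43, 16, 40, 45, 32, 43, 47, 48, 43, 13, 47]
t=2: [47, 47, 47, 40, 30, 43, 48, 47, 47, 47, 47, 47, 48, 46, 29, 25, 40, 25, 42, 46, 44, 46, 47, 47, 42, 21, 42]
t=3: [46, 47, 46, 45, 44, 46, 47, 47, 47, 47, 47, 47, 47, 46, 41, 37, 43, 37, 44, 46, 47, 47, 47, 46, 43, 32, 43]
t=4: [47, 47, 47, 47, 47, 47, 47, 47, 47, 47, 47, 47, 47, 46, 46, 45, 46, 45, 46, 47, 47, 47, 47, 47, 46, 44, 46]
t=5: [47, 47, 47, 47, 47, 47, 47, 47, 47, 47, 47, 47, 47, 47, 47, 47, 47, 47, 47, 47, 47, 47, 47, 47, 47, 47, 47]
t=6: [47, 47, 47, 47, 47, 47, 47, 47, 47, 47, 47, 47, 47, 47, 47, 47, 47, 47, 47, 47, 47, 47, 47, 47, 47, 47, 47]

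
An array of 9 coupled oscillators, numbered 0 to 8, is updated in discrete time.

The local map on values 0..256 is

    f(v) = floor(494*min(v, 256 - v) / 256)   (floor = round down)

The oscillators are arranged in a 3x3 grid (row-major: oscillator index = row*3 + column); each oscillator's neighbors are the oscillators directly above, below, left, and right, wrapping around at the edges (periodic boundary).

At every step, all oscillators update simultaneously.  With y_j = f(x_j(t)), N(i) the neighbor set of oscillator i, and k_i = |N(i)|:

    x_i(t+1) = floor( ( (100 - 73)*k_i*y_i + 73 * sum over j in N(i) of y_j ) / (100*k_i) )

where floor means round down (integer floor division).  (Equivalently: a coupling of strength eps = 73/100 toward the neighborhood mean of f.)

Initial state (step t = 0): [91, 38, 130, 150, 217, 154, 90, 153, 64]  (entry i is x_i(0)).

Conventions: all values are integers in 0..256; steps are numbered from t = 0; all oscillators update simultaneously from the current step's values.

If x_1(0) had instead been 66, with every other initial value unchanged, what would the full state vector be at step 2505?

Answer: [152, 152, 152, 152, 152, 152, 152, 152, 152]
Key observation: The state at step 36, [208, 208, 208, 208, 208, 208, 208, 208, 208], reappears at step 42: the system is in a cycle of period 6 from step 36 on.  Therefore the state at step 2505 equals the state at step 36 + ((2505 - 36) mod 6) = 39, which is [152, 152, 152, 152, 152, 152, 152, 152, 152].

Derivation:
t=0: [91, 66, 130, 150, 217, 154, 90, 153, 64]
t=1: [183, 160, 178, 168, 152, 170, 174, 144, 181]
t=2: [158, 178, 156, 166, 188, 165, 164, 183, 164]
t=3: [177, 159, 177, 169, 151, 170, 171, 153, 172]
t=4: [163, 178, 162, 169, 185, 169, 168, 183, 167]
t=5: [170, 156, 170, 164, 150, 164, 165, 152, 166]
t=6: [173, 185, 173, 179, 191, 179, 177, 189, 177]
t=7: [152, 141, 152, 146, 136, 146, 148, 138, 148]
t=8: [207, 216, 207, 212, 221, 212, 210, 219, 210]
t=9: [87, 80, 87, 83, 75, 83, 85, 77, 85]
t=10: [162, 155, 162, 159, 152, 159, 160, 154, 160]
t=11: [185, 190, 185, 187, 193, 187, 186, 192, 186]
t=12: [134, 128, 134, 131, 126, 131, 132, 127, 132]
t=13: [239, 241, 239, 239, 243, 239, 239, 242, 239]
t=14: [31, 28, 31, 30, 28, 30, 31, 28, 31]
t=15: [57, 55, 57, 57, 55, 57, 57, 55, 57]
t=16: [108, 107, 108, 108, 107, 108, 108, 107, 108]
t=17: [207, 206, 207, 207, 206, 207, 207, 206, 207]
t=18: [94, 95, 94, 94, 95, 94, 94, 95, 94]
t=19: [181, 182, 181, 181, 182, 181, 181, 182, 181]
t=20: [143, 142, 143, 143, 142, 143, 143, 142, 143]
t=21: [218, 218, 218, 218, 218, 218, 218, 218, 218]
t=22: [73, 73, 73, 73, 73, 73, 73, 73, 73]
t=23: [140, 140, 140, 140, 140, 140, 140, 140, 140]
t=24: [223, 223, 223, 223, 223, 223, 223, 223, 223]
t=25: [63, 63, 63, 63, 63, 63, 63, 63, 63]
t=26: [121, 121, 121, 121, 121, 121, 121, 121, 121]
t=27: [233, 233, 233, 233, 233, 233, 233, 233, 233]
t=28: [44, 44, 44, 44, 44, 44, 44, 44, 44]
t=29: [84, 84, 84, 84, 84, 84, 84, 84, 84]
t=30: [162, 162, 162, 162, 162, 162, 162, 162, 162]
t=31: [181, 181, 181, 181, 181, 181, 181, 181, 181]
t=32: [144, 144, 144, 144, 144, 144, 144, 144, 144]
t=33: [216, 216, 216, 216, 216, 216, 216, 216, 216]
t=34: [77, 77, 77, 77, 77, 77, 77, 77, 77]
t=35: [148, 148, 148, 148, 148, 148, 148, 148, 148]
t=36: [208, 208, 208, 208, 208, 208, 208, 208, 208]
t=37: [92, 92, 92, 92, 92, 92, 92, 92, 92]
t=38: [177, 177, 177, 177, 177, 177, 177, 177, 177]
t=39: [152, 152, 152, 152, 152, 152, 152, 152, 152]
t=40: [200, 200, 200, 200, 200, 200, 200, 200, 200]
t=41: [108, 108, 108, 108, 108, 108, 108, 108, 108]
t=42: [208, 208, 208, 208, 208, 208, 208, 208, 208]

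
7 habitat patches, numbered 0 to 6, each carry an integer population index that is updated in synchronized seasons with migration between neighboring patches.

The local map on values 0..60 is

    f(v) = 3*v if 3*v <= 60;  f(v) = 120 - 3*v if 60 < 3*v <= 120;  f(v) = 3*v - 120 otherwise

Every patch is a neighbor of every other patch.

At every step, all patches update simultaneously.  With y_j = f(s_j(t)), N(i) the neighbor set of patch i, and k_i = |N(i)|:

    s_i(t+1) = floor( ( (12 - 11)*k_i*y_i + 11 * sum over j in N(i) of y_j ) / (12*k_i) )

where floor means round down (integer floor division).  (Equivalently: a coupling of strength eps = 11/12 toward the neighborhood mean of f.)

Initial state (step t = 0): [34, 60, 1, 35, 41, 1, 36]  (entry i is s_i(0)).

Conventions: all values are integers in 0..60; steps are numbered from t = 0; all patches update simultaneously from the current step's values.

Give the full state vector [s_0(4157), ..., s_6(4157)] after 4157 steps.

Answer: [42, 42, 42, 42, 42, 42, 42]
Key observation: The state at step 4, [54, 54, 54, 54, 54, 54, 54], reappears at step 8: the system is in a cycle of period 4 from step 4 on.  Therefore the state at step 4157 equals the state at step 4 + ((4157 - 4) mod 4) = 5, which is [42, 42, 42, 42, 42, 42, 42].

Derivation:
t=0: [34, 60, 1, 35, 41, 1, 36]
t=1: [16, 13, 17, 16, 17, 17, 16]
t=2: [48, 48, 47, 48, 47, 47, 48]
t=3: [22, 22, 22, 22, 22, 22, 22]
t=4: [54, 54, 54, 54, 54, 54, 54]
t=5: [42, 42, 42, 42, 42, 42, 42]
t=6: [6, 6, 6, 6, 6, 6, 6]
t=7: [18, 18, 18, 18, 18, 18, 18]
t=8: [54, 54, 54, 54, 54, 54, 54]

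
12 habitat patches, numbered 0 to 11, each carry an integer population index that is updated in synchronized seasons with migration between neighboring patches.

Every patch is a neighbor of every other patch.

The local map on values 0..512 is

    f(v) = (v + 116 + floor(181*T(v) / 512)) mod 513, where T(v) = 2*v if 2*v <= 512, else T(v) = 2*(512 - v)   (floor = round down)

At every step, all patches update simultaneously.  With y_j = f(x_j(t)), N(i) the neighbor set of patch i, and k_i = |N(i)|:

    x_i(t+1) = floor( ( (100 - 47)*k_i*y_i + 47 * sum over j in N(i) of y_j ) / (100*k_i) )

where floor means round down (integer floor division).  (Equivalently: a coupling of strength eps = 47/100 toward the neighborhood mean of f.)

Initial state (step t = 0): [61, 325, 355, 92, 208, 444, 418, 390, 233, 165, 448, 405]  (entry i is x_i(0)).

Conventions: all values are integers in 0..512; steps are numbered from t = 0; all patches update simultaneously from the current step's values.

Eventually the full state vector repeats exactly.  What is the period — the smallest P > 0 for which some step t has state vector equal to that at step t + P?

Answer: 5
Key observation: The state at step 23, [94, 94, 94, 94, 94, 94, 94, 94, 94, 94, 94, 94], reappears at step 28 — and no state repeats earlier — so the cycle the system enters has period 5.

Derivation:
t=0: [61, 325, 355, 92, 208, 444, 418, 390, 233, 165, 448, 405]
t=1: [189, 111, 116, 215, 311, 128, 124, 120, 82, 275, 129, 122]
t=2: [364, 299, 304, 386, 178, 313, 310, 307, 275, 173, 314, 309]
t=3: [94, 85, 86, 98, 264, 87, 86, 86, 82, 260, 87, 86]
t=4: [251, 243, 244, 254, 137, 245, 244, 244, 241, 136, 245, 244]
t=5: [54, 47, 48, 56, 209, 49, 48, 48, 45, 208, 49, 48]
t=6: [226, 220, 221, 228, 355, 222, 221, 221, 219, 354, 222, 221]
t=7: [461, 456, 457, 463, 250, 457, 457, 457, 455, 250, 457, 457]
t=8: [93, 92, 92, 93, 58, 92, 92, 92, 92, 58, 92, 92]
t=9: [268, 268, 268, 268, 239, 268, 268, 268, 268, 239, 268, 268]
t=10: [40, 40, 40, 40, 24, 40, 40, 40, 40, 24, 40, 40]
t=11: [181, 181, 181, 181, 167, 181, 181, 181, 181, 167, 181, 181]
t=12: [422, 422, 422, 422, 410, 422, 422, 422, 422, 410, 422, 422]
t=13: [87, 87, 87, 87, 86, 87, 87, 87, 87, 86, 87, 87]
t=14: [263, 263, 263, 263, 262, 263, 263, 263, 263, 262, 263, 263]
t=15: [41, 41, 41, 41, 41, 41, 41, 41, 41, 41, 41, 41]
t=16: [185, 185, 185, 185, 185, 185, 185, 185, 185, 185, 185, 185]
t=17: [431, 431, 431, 431, 431, 431, 431, 431, 431, 431, 431, 431]
t=18: [91, 91, 91, 91, 91, 91, 91, 91, 91, 91, 91, 91]
t=19: [271, 271, 271, 271, 271, 271, 271, 271, 271, 271, 271, 271]
t=20: [44, 44, 44, 44, 44, 44, 44, 44, 44, 44, 44, 44]
t=21: [191, 191, 191, 191, 191, 191, 191, 191, 191, 191, 191, 191]
t=22: [442, 442, 442, 442, 442, 442, 442, 442, 442, 442, 442, 442]
t=23: [94, 94, 94, 94, 94, 94, 94, 94, 94, 94, 94, 94]
t=24: [276, 276, 276, 276, 276, 276, 276, 276, 276, 276, 276, 276]
t=25: [45, 45, 45, 45, 45, 45, 45, 45, 45, 45, 45, 45]
t=26: [192, 192, 192, 192, 192, 192, 192, 192, 192, 192, 192, 192]
t=27: [443, 443, 443, 443, 443, 443, 443, 443, 443, 443, 443, 443]
t=28: [94, 94, 94, 94, 94, 94, 94, 94, 94, 94, 94, 94]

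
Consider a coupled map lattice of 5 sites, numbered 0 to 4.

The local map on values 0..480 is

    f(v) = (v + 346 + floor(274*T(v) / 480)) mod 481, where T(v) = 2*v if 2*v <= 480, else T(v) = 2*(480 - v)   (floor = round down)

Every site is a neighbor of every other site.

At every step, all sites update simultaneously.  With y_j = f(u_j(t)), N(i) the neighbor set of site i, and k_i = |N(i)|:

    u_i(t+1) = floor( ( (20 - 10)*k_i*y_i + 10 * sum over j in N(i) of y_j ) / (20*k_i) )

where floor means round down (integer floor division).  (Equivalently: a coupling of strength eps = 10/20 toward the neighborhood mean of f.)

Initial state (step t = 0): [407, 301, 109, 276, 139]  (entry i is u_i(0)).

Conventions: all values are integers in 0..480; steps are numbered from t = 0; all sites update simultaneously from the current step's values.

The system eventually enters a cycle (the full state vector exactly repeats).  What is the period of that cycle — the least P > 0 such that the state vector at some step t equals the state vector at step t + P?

Simulating step by step:
t=0: [407, 301, 109, 276, 139]
t=1: [302, 308, 206, 309, 230]
t=2: [360, 359, 336, 359, 355]
t=3: [362, 362, 363, 362, 362]
t=4: [361, 361, 361, 361, 361]
t=5: [361, 361, 361, 361, 361]

Answer: 1
Key observation: The state at step 4, [361, 361, 361, 361, 361], reappears at step 5 — and no state repeats earlier — so the cycle the system enters has period 1.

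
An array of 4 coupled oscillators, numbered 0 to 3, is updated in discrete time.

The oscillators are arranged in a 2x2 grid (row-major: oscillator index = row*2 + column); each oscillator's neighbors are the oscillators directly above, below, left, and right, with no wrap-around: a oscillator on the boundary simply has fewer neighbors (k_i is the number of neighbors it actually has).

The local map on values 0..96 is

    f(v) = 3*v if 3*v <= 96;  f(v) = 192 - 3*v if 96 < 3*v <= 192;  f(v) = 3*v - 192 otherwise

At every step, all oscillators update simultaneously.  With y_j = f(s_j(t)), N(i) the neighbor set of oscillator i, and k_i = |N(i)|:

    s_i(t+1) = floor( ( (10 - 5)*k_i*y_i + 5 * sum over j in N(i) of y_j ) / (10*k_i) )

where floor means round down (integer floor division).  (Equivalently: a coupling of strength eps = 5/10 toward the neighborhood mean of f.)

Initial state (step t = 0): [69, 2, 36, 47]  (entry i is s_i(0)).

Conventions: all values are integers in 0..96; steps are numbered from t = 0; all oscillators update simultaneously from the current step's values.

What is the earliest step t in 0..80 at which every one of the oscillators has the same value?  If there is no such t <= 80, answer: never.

Answer: 15
Key observation: Synchronization is absorbing here: once all oscillators are equal they stay equal, and step 15 is the first all-equal step.

Derivation:
t=0: [69, 2, 36, 47]  (not all equal)
t=1: [30, 19, 58, 48]  (not all equal)
t=2: [63, 63, 43, 42]  (not all equal)
t=3: [18, 18, 48, 49]  (not all equal)
t=4: [52, 51, 48, 48]  (not all equal)
t=5: [39, 40, 45, 45]  (not all equal)
t=6: [69, 69, 61, 60]  (not all equal)
t=7: [13, 14, 11, 12]  (not all equal)
t=8: [38, 39, 35, 36]  (not all equal)
t=9: [79, 78, 84, 82]  (not all equal)
t=10: [48, 45, 54, 52]  (not all equal)
t=11: [45, 49, 36, 39]  (not all equal)
t=12: [60, 55, 75, 69]  (not all equal)
t=13: [21, 20, 23, 22]  (not all equal)
t=14: [63, 62, 66, 65]  (not all equal)
t=15: [4, 4, 4, 4]  (all equal)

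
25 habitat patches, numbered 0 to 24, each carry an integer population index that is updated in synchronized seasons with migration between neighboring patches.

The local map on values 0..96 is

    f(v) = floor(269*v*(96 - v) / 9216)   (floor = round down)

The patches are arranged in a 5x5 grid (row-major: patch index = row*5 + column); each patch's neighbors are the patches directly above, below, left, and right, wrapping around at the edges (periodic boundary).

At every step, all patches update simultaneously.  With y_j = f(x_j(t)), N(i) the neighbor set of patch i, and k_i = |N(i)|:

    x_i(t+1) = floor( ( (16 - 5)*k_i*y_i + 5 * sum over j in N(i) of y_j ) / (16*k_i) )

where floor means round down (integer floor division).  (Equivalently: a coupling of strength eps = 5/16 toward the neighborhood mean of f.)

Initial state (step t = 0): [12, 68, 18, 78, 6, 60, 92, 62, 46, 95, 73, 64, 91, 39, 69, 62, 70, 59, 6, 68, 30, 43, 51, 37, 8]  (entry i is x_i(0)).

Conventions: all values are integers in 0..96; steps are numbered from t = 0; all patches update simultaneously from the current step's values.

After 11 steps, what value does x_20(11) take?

Simulating step by step:
t=0: [12, 68, 18, 78, 6, 60, 92, 62, 46, 95, 73, 64, 91, 39, 69, 62, 70, 59, 6, 68, 30, 43, 51, 37, 8]
t=1: [34, 49, 44, 41, 17, 50, 25, 52, 59, 16, 52, 50, 28, 55, 50, 58, 55, 54, 29, 49, 52, 63, 63, 54, 28]
t=2: [60, 64, 65, 62, 43, 62, 55, 63, 61, 43, 66, 64, 58, 63, 64, 64, 64, 63, 59, 64, 64, 61, 61, 63, 56]
t=3: [62, 59, 58, 61, 65, 61, 63, 60, 61, 64, 57, 59, 62, 60, 59, 58, 59, 60, 61, 59, 60, 61, 61, 60, 63]
t=4: [61, 62, 63, 61, 58, 61, 60, 62, 61, 59, 63, 62, 61, 62, 62, 63, 63, 62, 62, 62, 62, 62, 62, 62, 60]
t=5: [62, 61, 60, 61, 63, 62, 62, 61, 61, 62, 60, 61, 61, 61, 61, 60, 60, 61, 61, 61, 61, 60, 60, 61, 62]
t=6: [61, 62, 62, 61, 60, 61, 61, 62, 61, 61, 62, 62, 62, 62, 62, 62, 62, 62, 62, 62, 62, 62, 62, 62, 61]
t=7: [61, 61, 61, 61, 62, 61, 61, 61, 61, 62, 61, 61, 61, 61, 61, 61, 61, 61, 61, 61, 61, 61, 61, 61, 61]
t=8: [61, 62, 62, 61, 61, 61, 62, 62, 61, 61, 62, 62, 62, 62, 61, 62, 62, 62, 62, 62, 62, 62, 62, 62, 61]
t=9: [61, 61, 61, 61, 62, 61, 61, 61, 61, 62, 61, 61, 61, 61, 61, 61, 61, 61, 61, 61, 61, 61, 61, 61, 61]
t=10: [61, 62, 62, 61, 61, 61, 62, 62, 61, 61, 62, 62, 62, 62, 61, 62, 62, 62, 62, 62, 62, 62, 62, 62, 61]
t=11: [61, 61, 61, 61, 62, 61, 61, 61, 61, 62, 61, 61, 61, 61, 61, 61, 61, 61, 61, 61, 61, 61, 61, 61, 61]

Answer: x_20(11) = 61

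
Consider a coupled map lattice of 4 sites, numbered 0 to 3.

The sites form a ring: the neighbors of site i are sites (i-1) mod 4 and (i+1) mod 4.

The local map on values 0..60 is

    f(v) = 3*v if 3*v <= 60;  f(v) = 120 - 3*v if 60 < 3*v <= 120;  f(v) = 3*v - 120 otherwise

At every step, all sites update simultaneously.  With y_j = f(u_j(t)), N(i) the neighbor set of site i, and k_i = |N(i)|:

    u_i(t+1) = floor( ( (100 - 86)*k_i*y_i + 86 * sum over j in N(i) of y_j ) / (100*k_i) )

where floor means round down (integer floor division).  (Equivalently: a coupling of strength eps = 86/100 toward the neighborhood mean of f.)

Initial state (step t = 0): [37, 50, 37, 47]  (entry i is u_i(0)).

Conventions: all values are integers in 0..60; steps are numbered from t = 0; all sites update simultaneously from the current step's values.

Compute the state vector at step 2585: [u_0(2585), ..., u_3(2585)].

Answer: [18, 18, 18, 18]
Key observation: The state at step 11, [42, 42, 42, 42], reappears at step 15: the system is in a cycle of period 4 from step 11 on.  Therefore the state at step 2585 equals the state at step 11 + ((2585 - 11) mod 4) = 13, which is [18, 18, 18, 18].

Derivation:
t=0: [37, 50, 37, 47]
t=1: [23, 11, 23, 10]
t=2: [34, 48, 34, 48]
t=3: [23, 18, 23, 18]
t=4: [53, 51, 53, 51]
t=5: [33, 38, 33, 38]
t=6: [8, 18, 8, 18]
t=7: [49, 28, 49, 28]
t=8: [34, 28, 34, 28]
t=9: [33, 20, 33, 20]
t=10: [54, 26, 54, 26]
t=11: [42, 42, 42, 42]
t=12: [6, 6, 6, 6]
t=13: [18, 18, 18, 18]
t=14: [54, 54, 54, 54]
t=15: [42, 42, 42, 42]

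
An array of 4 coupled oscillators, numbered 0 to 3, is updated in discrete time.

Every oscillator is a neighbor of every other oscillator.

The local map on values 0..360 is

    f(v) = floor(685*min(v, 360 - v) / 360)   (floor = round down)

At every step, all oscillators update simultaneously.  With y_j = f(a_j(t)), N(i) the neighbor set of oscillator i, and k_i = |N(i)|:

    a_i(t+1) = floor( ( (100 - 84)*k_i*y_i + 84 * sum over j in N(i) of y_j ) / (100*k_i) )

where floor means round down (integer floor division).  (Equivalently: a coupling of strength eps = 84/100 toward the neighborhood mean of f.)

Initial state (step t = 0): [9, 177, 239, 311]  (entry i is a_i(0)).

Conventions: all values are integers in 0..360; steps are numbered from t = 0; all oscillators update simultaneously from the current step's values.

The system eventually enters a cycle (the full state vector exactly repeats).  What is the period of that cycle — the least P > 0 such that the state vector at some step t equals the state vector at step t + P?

Simulating step by step:
t=0: [9, 177, 239, 311]
t=1: [187, 148, 161, 178]
t=2: [311, 317, 314, 310]
t=3: [88, 89, 89, 88]
t=4: [168, 167, 167, 168]
t=5: [317, 318, 318, 317]
t=6: [79, 80, 80, 79]
t=7: [151, 150, 150, 151]
t=8: [285, 286, 286, 285]
t=9: [140, 141, 141, 140]
t=10: [267, 266, 266, 267]
t=11: [177, 176, 176, 177]
t=12: [334, 335, 335, 334]
t=13: [47, 48, 48, 47]
t=14: [90, 89, 89, 90]
t=15: [169, 170, 170, 169]
t=16: [322, 321, 321, 322]
t=17: [73, 72, 72, 73]
t=18: [137, 137, 137, 137]
t=19: [260, 260, 260, 260]
t=20: [190, 190, 190, 190]
t=21: [323, 323, 323, 323]
t=22: [70, 70, 70, 70]
t=23: [133, 133, 133, 133]
t=24: [253, 253, 253, 253]
t=25: [203, 203, 203, 203]
t=26: [298, 298, 298, 298]
t=27: [117, 117, 117, 117]
t=28: [222, 222, 222, 222]
t=29: [262, 262, 262, 262]
t=30: [186, 186, 186, 186]
t=31: [331, 331, 331, 331]
t=32: [55, 55, 55, 55]
t=33: [104, 104, 104, 104]
t=34: [197, 197, 197, 197]
t=35: [310, 310, 310, 310]
t=36: [95, 95, 95, 95]
t=37: [180, 180, 180, 180]
t=38: [342, 342, 342, 342]
t=39: [34, 34, 34, 34]
t=40: [64, 64, 64, 64]
t=41: [121, 121, 121, 121]
t=42: [230, 230, 230, 230]
t=43: [247, 247, 247, 247]
t=44: [215, 215, 215, 215]
t=45: [275, 275, 275, 275]
t=46: [161, 161, 161, 161]
t=47: [306, 306, 306, 306]
t=48: [102, 102, 102, 102]
t=49: [194, 194, 194, 194]
t=50: [315, 315, 315, 315]
t=51: [85, 85, 85, 85]
t=52: [161, 161, 161, 161]

Answer: 6
Key observation: The state at step 46, [161, 161, 161, 161], reappears at step 52 — and no state repeats earlier — so the cycle the system enters has period 6.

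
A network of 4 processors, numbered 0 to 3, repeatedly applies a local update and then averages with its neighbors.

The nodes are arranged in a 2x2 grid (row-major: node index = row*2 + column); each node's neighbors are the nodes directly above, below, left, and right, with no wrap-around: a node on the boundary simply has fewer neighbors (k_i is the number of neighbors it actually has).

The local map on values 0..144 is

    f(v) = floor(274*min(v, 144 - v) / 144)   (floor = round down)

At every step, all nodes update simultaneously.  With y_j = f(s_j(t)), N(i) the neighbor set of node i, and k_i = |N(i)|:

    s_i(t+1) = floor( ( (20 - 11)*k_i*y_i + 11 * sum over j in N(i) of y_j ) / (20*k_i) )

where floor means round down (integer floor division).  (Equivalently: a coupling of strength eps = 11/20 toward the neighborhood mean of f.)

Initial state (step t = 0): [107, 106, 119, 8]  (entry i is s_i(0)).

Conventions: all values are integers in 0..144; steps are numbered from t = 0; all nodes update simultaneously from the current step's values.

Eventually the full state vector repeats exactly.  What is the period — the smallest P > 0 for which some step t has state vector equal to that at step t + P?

Simulating step by step:
t=0: [107, 106, 119, 8]
t=1: [64, 55, 44, 39]
t=2: [105, 100, 90, 84]
t=3: [84, 89, 97, 102]
t=4: [104, 99, 93, 88]
t=5: [84, 88, 93, 97]
t=6: [107, 103, 99, 95]
t=7: [76, 79, 83, 86]
t=8: [123, 121, 117, 115]
t=9: [43, 45, 48, 50]
t=10: [84, 86, 89, 91]
t=11: [110, 108, 105, 103]
t=12: [67, 69, 72, 74]
t=13: [130, 130, 133, 133]
t=14: [24, 24, 21, 21]
t=15: [43, 43, 40, 40]
t=16: [79, 79, 77, 77]
t=17: [124, 124, 125, 125]
t=18: [37, 37, 36, 36]
t=19: [69, 69, 68, 68]
t=20: [130, 130, 129, 129]
t=21: [26, 26, 27, 27]
t=22: [49, 49, 50, 50]
t=23: [93, 93, 94, 94]
t=24: [96, 96, 95, 95]
t=25: [91, 91, 92, 92]
t=26: [99, 99, 98, 98]
t=27: [85, 85, 86, 86]
t=28: [111, 111, 110, 110]
t=29: [62, 62, 63, 63]
t=30: [117, 117, 118, 118]
t=31: [50, 50, 49, 49]
t=32: [94, 94, 93, 93]
t=33: [95, 95, 96, 96]
t=34: [92, 92, 91, 91]
t=35: [98, 98, 99, 99]
t=36: [86, 86, 85, 85]
t=37: [110, 110, 111, 111]
t=38: [63, 63, 62, 62]
t=39: [118, 118, 117, 117]
t=40: [49, 49, 50, 50]

Answer: 18
Key observation: The state at step 22, [49, 49, 50, 50], reappears at step 40 — and no state repeats earlier — so the cycle the system enters has period 18.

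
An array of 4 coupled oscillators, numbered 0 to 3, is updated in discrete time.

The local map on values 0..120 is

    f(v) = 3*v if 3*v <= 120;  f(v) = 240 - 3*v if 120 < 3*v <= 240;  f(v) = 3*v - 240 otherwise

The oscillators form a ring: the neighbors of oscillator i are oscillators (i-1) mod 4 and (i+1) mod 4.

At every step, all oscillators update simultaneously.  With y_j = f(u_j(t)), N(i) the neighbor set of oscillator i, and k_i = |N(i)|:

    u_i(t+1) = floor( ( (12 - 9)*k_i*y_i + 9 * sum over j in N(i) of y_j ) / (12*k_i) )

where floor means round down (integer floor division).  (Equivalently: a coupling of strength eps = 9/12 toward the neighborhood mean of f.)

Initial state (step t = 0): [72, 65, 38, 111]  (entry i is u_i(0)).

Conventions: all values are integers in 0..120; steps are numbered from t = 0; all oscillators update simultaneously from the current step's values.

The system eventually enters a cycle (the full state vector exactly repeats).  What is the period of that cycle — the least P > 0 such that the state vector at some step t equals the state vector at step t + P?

Answer: 17
Key observation: The state at step 28, [63, 59, 63, 59], reappears at step 45 — and no state repeats earlier — so the cycle the system enters has period 17.

Derivation:
t=0: [72, 65, 38, 111]
t=1: [57, 63, 80, 75]
t=2: [42, 38, 24, 29]
t=3: [103, 98, 93, 91]
t=4: [49, 54, 42, 48]
t=5: [88, 97, 93, 101]
t=6: [48, 36, 52, 39]
t=7: [108, 94, 105, 96]
t=8: [54, 70, 52, 71]
t=9: [40, 68, 42, 67]
t=10: [58, 96, 56, 97]
t=11: [53, 63, 55, 64]
t=12: [57, 71, 55, 70]
t=13: [38, 60, 40, 61]
t=14: [72, 102, 73, 102]
t=15: [55, 33, 54, 33]
t=16: [93, 82, 93, 82]
t=17: [14, 30, 14, 30]
t=18: [78, 54, 78, 54]
t=19: [60, 24, 60, 24]
t=20: [69, 63, 69, 63]
t=21: [46, 37, 46, 37]
t=22: [108, 104, 108, 104]
t=23: [75, 81, 75, 81]
t=24: [6, 12, 6, 12]
t=25: [31, 22, 31, 22]
t=26: [72, 86, 72, 86]
t=27: [19, 22, 19, 22]
t=28: [63, 59, 63, 59]
t=29: [60, 54, 60, 54]
t=30: [73, 64, 73, 64]
t=31: [41, 27, 41, 27]
t=32: [90, 108, 90, 108]
t=33: [70, 43, 70, 43]
t=34: [90, 50, 90, 50]
t=35: [75, 45, 75, 45]
t=36: [82, 37, 82, 37]
t=37: [84, 32, 84, 32]
t=38: [75, 33, 75, 33]
t=39: [78, 36, 78, 36]
t=40: [82, 31, 82, 31]
t=41: [71, 27, 71, 27]
t=42: [67, 40, 67, 40]
t=43: [99, 59, 99, 59]
t=44: [61, 58, 61, 58]
t=45: [63, 59, 63, 59]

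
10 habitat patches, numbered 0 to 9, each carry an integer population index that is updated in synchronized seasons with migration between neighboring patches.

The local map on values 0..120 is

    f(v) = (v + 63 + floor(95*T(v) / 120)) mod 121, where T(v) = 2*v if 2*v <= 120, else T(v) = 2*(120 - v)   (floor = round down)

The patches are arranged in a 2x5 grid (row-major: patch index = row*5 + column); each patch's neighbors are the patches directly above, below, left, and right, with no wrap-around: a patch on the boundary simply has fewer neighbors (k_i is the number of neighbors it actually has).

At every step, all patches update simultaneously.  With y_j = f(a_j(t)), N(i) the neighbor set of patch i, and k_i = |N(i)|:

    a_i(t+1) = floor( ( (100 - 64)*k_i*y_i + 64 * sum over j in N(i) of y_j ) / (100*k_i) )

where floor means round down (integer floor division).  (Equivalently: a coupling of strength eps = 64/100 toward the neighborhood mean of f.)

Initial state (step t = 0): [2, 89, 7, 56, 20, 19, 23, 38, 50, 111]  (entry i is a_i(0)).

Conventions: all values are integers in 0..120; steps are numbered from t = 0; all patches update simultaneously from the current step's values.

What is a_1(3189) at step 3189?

Answer: a_1(3189) = 83
Key observation: The state at step 5, [83, 83, 83, 83, 83, 83, 83, 83, 83, 83], reappears at step 6: the system is in a cycle of period 1 from step 5 on.  Therefore the state at step 3189 equals the state at step 5 + ((3189 - 5) mod 1) = 5, which is [83, 83, 83, 83, 83, 83, 83, 83, 83, 83].

Derivation:
t=0: [2, 89, 7, 56, 20, 19, 23, 38, 50, 111]
t=1: [85, 60, 73, 87, 90, 62, 49, 47, 66, 83]
t=2: [90, 85, 83, 84, 80, 82, 78, 76, 81, 84]
t=3: [81, 82, 83, 83, 83, 83, 84, 85, 84, 83]
t=4: [83, 83, 83, 83, 83, 83, 83, 82, 82, 83]
t=5: [83, 83, 83, 83, 83, 83, 83, 83, 83, 83]
t=6: [83, 83, 83, 83, 83, 83, 83, 83, 83, 83]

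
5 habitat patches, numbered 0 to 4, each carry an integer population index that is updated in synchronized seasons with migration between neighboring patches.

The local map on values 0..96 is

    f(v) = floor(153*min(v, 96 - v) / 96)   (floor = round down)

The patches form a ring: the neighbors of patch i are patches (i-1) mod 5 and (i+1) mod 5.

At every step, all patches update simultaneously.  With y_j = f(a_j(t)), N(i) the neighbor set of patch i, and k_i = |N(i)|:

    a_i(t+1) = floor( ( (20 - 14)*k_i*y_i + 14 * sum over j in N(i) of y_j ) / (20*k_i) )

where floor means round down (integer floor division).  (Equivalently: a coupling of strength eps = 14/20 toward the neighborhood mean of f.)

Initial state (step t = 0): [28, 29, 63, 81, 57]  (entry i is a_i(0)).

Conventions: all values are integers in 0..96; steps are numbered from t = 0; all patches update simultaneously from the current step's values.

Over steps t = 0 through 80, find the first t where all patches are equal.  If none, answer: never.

Simulating step by step:
t=0: [28, 29, 63, 81, 57]  (not all equal)
t=1: [51, 47, 39, 46, 42]  (not all equal)
t=2: [70, 68, 70, 66, 70]  (not all equal)
t=3: [42, 41, 44, 42, 43]  (not all equal)
t=4: [66, 67, 66, 68, 66]  (not all equal)
t=5: [46, 46, 45, 46, 45]  (not all equal)
t=6: [72, 72, 72, 71, 72]  (not all equal)
t=7: [38, 38, 38, 38, 38]  (all equal)

Answer: 7
Key observation: Synchronization is absorbing here: once all patches are equal they stay equal, and step 7 is the first all-equal step.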